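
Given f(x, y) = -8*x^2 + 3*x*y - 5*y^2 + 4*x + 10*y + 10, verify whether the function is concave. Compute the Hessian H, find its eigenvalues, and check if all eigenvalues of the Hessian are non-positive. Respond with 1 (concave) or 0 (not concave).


The Hessian of f(x,y) = -8*x^2 + 3*x*y - 5*y^2 + 4*x + 10*y + 10 is:
H = [[-16, 3], [3, -10]]
Trace = -16 - 10 = -26
Determinant = -16*-10 - (3)^2 = 151
Discriminant = (-26)^2 - 4*151 = 72.0
Eigenvalues: lambda_1 = -17.2426, lambda_2 = -8.7574
The function is concave.

1


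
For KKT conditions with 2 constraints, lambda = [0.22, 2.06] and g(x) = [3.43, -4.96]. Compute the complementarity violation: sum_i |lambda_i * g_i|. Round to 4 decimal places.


KKT complementary slackness check:
lambda_1 * g_1 = 0.22 * 3.43 = 0.7546
lambda_2 * g_2 = 2.06 * -4.96 = -10.2176
Total violation = 0.7546 + 10.2176 = 10.9722


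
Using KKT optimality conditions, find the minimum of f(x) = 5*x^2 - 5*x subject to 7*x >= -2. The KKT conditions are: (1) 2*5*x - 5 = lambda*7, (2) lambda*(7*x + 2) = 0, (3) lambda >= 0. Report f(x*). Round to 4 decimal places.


Step 1: Try lambda = 0 (constraint inactive).
Stationarity: 2*5*x - 5 = 0
x* = 5/(2*5) = 0.5
Check constraint: 7*0.5 = 3.5 >= -2 -- satisfied.
Step 2: Compute optimal value.
f(x*) = 5*0.5^2 - 5*0.5 = -1.25


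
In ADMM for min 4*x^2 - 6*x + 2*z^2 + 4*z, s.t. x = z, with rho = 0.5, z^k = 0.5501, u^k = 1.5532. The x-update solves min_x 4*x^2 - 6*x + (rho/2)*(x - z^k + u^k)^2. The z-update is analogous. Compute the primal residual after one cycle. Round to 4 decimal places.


ADMM iteration with rho = 0.5, z^k = 0.5501, u^k = 1.5532
Step 1: x-update.
Minimize 4*x^2 - 6*x + (0.5/2)*(x - 0.5501 + 1.5532)^2
FOC: (2*4 + 0.5)*x = 6 + 0.5*(0.5501 - 1.5532)
x^{k+1} = 0.6469
Step 2: z-update.
Minimize 2*z^2 + 4*z + (0.5/2)*(0.6469 - z + 1.5532)^2
FOC: (2*2 + 0.5)*z = -4 + 0.5*(0.6469 + 1.5532)
z^{k+1} = -0.6444
Step 3: u-update.
u^{k+1} = 1.5532 + 0.6469 + 0.6444 = 2.8445
Step 4: Primal residual = |0.6469 + 0.6444| = 1.2913


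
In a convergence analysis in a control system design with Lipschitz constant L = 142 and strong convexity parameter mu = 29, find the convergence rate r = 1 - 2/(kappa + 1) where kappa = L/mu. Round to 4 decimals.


Step 1: Compute the condition number.
kappa = L/mu = 142/29 = 4.8966
Step 2: Compute the convergence rate.
r = 1 - 2/(kappa + 1) = 1 - 2*mu/(L + mu) = (L - mu)/(L + mu) = 113/171 = 0.6608


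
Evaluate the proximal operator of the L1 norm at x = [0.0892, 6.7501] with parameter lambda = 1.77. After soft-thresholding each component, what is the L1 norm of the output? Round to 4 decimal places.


Soft-thresholding with lambda = 1.77:
prox(0.0892) = sign(0.0892)*max(|0.0892| - 1.77, 0) = 0.0
prox(6.7501) = sign(6.7501)*max(|6.7501| - 1.77, 0) = 4.9801
prox(x) = [0.0, 4.9801]
||prox(x)||_1 = 0.0 + 4.9801 = 4.9801


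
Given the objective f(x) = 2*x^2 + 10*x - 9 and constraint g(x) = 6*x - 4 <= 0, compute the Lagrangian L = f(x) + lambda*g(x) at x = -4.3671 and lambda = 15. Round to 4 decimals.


Step 1: Evaluate f(x).
f(-4.3671) = 2*(-4.3671)^2 + 10*(-4.3671) - 9 = -14.5279
Step 2: Evaluate g(x).
g(-4.3671) = 6*-4.3671 - 4 = -30.2026
Step 3: Compute Lagrangian.
L = -14.5279 + 15*-30.2026 = -467.5669


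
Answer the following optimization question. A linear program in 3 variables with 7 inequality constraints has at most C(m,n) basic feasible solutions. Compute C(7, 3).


Each vertex corresponds to some choice of n active constraints out of m, so the number of vertices is at most C(m, n) = m! / (n!(m-n)!).
m = 7, n = 3
Numerator: 7 * 6 * 5
Denominator: 3! = 6
C(7, 3) = 35


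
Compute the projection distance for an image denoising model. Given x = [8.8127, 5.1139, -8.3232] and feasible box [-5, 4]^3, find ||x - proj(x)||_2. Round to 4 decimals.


Project each component onto [-5, 4].
clip(8.8127) = 4.0, clip(5.1139) = 4.0, clip(-8.3232) = -5.0
Projection = [4.0, 4.0, -5.0]
Squared diffs: [23.1621, 1.2408, 11.0437]
Distance = sqrt(35.4466) = 5.9537


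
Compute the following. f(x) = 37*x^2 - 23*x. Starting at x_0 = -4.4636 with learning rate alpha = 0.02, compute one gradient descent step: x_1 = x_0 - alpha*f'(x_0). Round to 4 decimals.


We compute the gradient at x_0 and apply the update.
f'(x) = 74*x - 23
f'(-4.4636) = 74*-4.4636 - 23 = -353.3064
x_1 = -4.4636 - 0.02*-353.3064 = 2.6025


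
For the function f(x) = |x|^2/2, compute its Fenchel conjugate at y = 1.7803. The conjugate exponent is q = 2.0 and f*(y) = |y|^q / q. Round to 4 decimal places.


The conjugate exponent q satisfies 1/p + 1/q = 1.
p = 2, so q = 2/(2 - 1) = 2.0
|y|^q = 1.7803^2.0 = 3.1695
f*(1.7803) = 3.1695 / 2.0 = 1.5847


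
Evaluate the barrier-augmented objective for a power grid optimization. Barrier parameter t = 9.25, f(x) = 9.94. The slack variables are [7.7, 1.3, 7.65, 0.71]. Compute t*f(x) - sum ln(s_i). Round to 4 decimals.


Step 1: Compute log-barrier.
ln values: [2.0412, 0.2624, 2.0347, -0.3425]
phi = -(2.0412 + 0.2624 + 2.0347 - 0.3425) = -3.9958
Step 2: Compute augmented objective.
t*f(x) = 9.25*9.94 = 91.945
Total = 91.945 - 3.9958 = 87.9492


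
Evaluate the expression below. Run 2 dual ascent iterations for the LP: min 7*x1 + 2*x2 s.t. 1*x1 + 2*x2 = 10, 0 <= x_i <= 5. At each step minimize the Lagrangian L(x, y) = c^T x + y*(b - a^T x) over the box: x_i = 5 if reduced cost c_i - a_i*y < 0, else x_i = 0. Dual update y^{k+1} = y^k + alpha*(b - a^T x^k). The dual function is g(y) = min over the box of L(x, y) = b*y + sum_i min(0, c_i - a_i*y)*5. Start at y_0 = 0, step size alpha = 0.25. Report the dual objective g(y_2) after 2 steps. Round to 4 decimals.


Dual ascent for LP: min 7*x1 + 2*x2, 1*x1 + 2*x2 = 10, 0 <= x_i <= 5
Step 1: y^k = 0.0, reduced costs: (7.0, 2.0)
  x^k = (0.0, 0.0), subgradient = b - a^T x = 10.0
  y^{k+1} = 0.0 + 0.25*10.0 = 2.5
Step 2: y^k = 2.5, reduced costs: (4.5, -3.0)
  x^k = (0.0, 5.0), subgradient = b - a^T x = 0.0
  y^{k+1} = 2.5 + 0.25*0.0 = 2.5
Dual objective at y_2 = 2.5: reduced costs (4.5, -3.0), box minimizer x = (0.0, 5.0)
g(y_2) = b*y + (c1 - a1*y)*x1 + (c2 - a2*y)*x2 = 10*2.5 + 4.5*0.0 + (-3.0)*5.0 = 25.0 + 0.0 - 15.0 = 10.0


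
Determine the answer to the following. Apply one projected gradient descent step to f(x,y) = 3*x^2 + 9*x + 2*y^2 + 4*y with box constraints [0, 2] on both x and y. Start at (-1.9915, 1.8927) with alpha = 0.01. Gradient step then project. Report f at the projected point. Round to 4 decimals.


Step 1: Compute gradient at (-1.9915, 1.8927).
grad_x = 2*3*-1.9915 + 9 = -2.949
grad_y = 2*2*1.8927 + 4 = 11.5708
Step 2: Gradient step.
x_raw = -1.9915 - 0.01*-2.949 = -1.962
y_raw = 1.8927 - 0.01*11.5708 = 1.777
Step 3: Project onto [0, 2].
x_proj = clip(-1.962) = 0.0
y_proj = clip(1.777) = 1.777
Step 4: Evaluate f.
f(0.0, 1.777) = 13.4234


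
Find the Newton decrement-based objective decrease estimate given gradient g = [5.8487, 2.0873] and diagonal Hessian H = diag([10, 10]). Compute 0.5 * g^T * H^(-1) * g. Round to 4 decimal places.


Step 1: H is diagonal, so H^(-1) * g = [0.5849, 0.2087].
Step 2: g^T H^(-1) g = sum_i g_i^2 / H_ii
  = (5.8487)^2/10 + (2.0873)^2/10
  = 3.4207 + 0.4357 = 3.8564
Step 3: Objective decrease = 0.5 * g^T H^(-1) g = 1.9282


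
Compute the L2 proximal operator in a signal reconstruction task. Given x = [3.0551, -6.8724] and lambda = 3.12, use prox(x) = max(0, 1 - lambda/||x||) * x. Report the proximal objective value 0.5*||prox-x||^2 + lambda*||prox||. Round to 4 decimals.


Step 1: Compute ||x||.
||x|| = 7.5209
Step 2: Compute scaling factor.
scale = max(0, 1 - 3.12/7.5209) = 0.5852
Step 3: prox(x) = [1.7877, -4.0214]
||prox(x)|| = 4.4009
Step 4: Proximal objective.
0.5*||prox-x||^2 = 4.8672
lambda*||prox|| = 13.7308
Total = 18.5979


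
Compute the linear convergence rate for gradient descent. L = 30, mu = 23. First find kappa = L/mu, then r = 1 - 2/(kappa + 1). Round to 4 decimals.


Step 1: Compute the condition number.
kappa = L/mu = 30/23 = 1.3043
Step 2: Compute the convergence rate.
r = 1 - 2/(kappa + 1) = 1 - 2*mu/(L + mu) = (L - mu)/(L + mu) = 7/53 = 0.1321


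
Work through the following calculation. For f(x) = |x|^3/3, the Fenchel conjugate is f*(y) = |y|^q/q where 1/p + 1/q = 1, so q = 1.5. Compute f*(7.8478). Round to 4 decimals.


The conjugate exponent q satisfies 1/p + 1/q = 1.
p = 3, so q = 3/(3 - 1) = 1.5
|y|^q = 7.8478^1.5 = 21.9848
f*(7.8478) = 21.9848 / 1.5 = 14.6565


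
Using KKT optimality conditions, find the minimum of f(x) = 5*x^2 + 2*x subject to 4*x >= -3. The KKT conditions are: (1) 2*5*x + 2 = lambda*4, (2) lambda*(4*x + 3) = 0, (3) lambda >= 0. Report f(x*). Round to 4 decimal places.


Step 1: Try lambda = 0 (constraint inactive).
Stationarity: 2*5*x + 2 = 0
x* = -2/(2*5) = -0.2
Check constraint: 4*-0.2 = -0.8 >= -3 -- satisfied.
Step 2: Compute optimal value.
f(x*) = 5*(-0.2)^2 + 2*(-0.2) = -0.2


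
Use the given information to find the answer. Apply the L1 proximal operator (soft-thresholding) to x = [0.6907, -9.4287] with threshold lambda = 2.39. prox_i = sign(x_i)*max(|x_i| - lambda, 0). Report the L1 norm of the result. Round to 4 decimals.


Soft-thresholding with lambda = 2.39:
prox(0.6907) = sign(0.6907)*max(|0.6907| - 2.39, 0) = 0.0
prox(-9.4287) = sign(-9.4287)*max(|-9.4287| - 2.39, 0) = -7.0387
prox(x) = [0.0, -7.0387]
||prox(x)||_1 = 0.0 + 7.0387 = 7.0387


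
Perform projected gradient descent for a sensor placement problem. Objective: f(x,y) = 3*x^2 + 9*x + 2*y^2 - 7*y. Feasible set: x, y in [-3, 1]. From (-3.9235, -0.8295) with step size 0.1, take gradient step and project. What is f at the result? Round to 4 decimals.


Step 1: Compute gradient at (-3.9235, -0.8295).
grad_x = 2*3*-3.9235 + 9 = -14.541
grad_y = 2*2*-0.8295 - 7 = -10.318
Step 2: Gradient step.
x_raw = -3.9235 - 0.1*-14.541 = -2.4694
y_raw = -0.8295 - 0.1*-10.318 = 0.2023
Step 3: Project onto [-3, 1].
x_proj = clip(-2.4694) = -2.4694
y_proj = clip(0.2023) = 0.2023
Step 4: Evaluate f.
f(-2.4694, 0.2023) = -5.265


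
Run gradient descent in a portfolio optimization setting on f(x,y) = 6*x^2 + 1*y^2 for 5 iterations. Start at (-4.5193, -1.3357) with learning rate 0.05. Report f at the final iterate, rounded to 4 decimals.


Gradient descent on f(x,y) = 6*x^2 + 1*y^2.
Starting point: (-4.5193, -1.3357), alpha = 0.05
Step 1: grad_x = 2*6*-4.5193 = -54.2316, grad_y = 2*1*-1.3357 = -2.6714
  x_1 = -4.5193 - 0.05*-54.2316 = -1.8077
  y_1 = -1.3357 - 0.05*-2.6714 = -1.2021
Step 2: grad_x = 2*6*-1.8077 = -21.6926, grad_y = 2*1*-1.2021 = -2.4043
  x_2 = -1.8077 - 0.05*-21.6926 = -0.7231
  y_2 = -1.2021 - 0.05*-2.4043 = -1.0819
Step 3: grad_x = 2*6*-0.7231 = -8.6771, grad_y = 2*1*-1.0819 = -2.1638
  x_3 = -0.7231 - 0.05*-8.6771 = -0.2892
  y_3 = -1.0819 - 0.05*-2.1638 = -0.9737
Step 4: grad_x = 2*6*-0.2892 = -3.4708, grad_y = 2*1*-0.9737 = -1.9475
  x_4 = -0.2892 - 0.05*-3.4708 = -0.1157
  y_4 = -0.9737 - 0.05*-1.9475 = -0.8764
Step 5: grad_x = 2*6*-0.1157 = -1.3883, grad_y = 2*1*-0.8764 = -1.7527
  x_5 = -0.1157 - 0.05*-1.3883 = -0.0463
  y_5 = -0.8764 - 0.05*-1.7527 = -0.7887
f(-0.0463, -0.7887) = 6*(-0.0463)^2 + 1*(-0.7887)^2 = 0.6349


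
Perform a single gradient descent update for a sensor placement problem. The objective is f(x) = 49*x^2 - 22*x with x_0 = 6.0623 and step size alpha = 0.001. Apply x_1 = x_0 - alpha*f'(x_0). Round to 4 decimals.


We compute the gradient at x_0 and apply the update.
f'(x) = 98*x - 22
f'(6.0623) = 98*6.0623 - 22 = 572.1054
x_1 = 6.0623 - 0.001*572.1054 = 5.4902


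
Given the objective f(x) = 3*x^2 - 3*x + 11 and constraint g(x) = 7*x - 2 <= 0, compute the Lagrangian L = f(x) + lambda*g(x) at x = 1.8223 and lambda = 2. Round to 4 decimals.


Step 1: Evaluate f(x).
f(1.8223) = 3*1.8223^2 - 3*1.8223 + 11 = 15.4954
Step 2: Evaluate g(x).
g(1.8223) = 7*1.8223 - 2 = 10.7561
Step 3: Compute Lagrangian.
L = 15.4954 + 2*10.7561 = 37.0076


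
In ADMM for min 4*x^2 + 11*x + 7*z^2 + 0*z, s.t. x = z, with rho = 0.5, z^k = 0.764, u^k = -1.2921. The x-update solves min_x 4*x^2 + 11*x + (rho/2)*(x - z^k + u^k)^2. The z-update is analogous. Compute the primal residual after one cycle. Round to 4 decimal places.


ADMM iteration with rho = 0.5, z^k = 0.764, u^k = -1.2921
Step 1: x-update.
Minimize 4*x^2 + 11*x + (0.5/2)*(x - 0.764 - 1.2921)^2
FOC: (2*4 + 0.5)*x = -11 + 0.5*(0.764 + 1.2921)
x^{k+1} = -1.1732
Step 2: z-update.
Minimize 7*z^2 + 0*z + (0.5/2)*(-1.1732 - z - 1.2921)^2
FOC: (2*7 + 0.5)*z = 0 + 0.5*(-1.1732 - 1.2921)
z^{k+1} = -0.085
Step 3: u-update.
u^{k+1} = -1.2921 - 1.1732 + 0.085 = -2.3803
Step 4: Primal residual = |-1.1732 + 0.085| = 1.0882


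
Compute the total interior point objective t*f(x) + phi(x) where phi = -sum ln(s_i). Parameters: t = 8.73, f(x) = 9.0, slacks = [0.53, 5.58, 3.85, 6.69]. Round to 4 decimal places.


Step 1: Compute log-barrier.
ln values: [-0.6349, 1.7192, 1.3481, 1.9006]
phi = -(-0.6349 + 1.7192 + 1.3481 + 1.9006) = -4.333
Step 2: Compute augmented objective.
t*f(x) = 8.73*9.0 = 78.57
Total = 78.57 - 4.333 = 74.237


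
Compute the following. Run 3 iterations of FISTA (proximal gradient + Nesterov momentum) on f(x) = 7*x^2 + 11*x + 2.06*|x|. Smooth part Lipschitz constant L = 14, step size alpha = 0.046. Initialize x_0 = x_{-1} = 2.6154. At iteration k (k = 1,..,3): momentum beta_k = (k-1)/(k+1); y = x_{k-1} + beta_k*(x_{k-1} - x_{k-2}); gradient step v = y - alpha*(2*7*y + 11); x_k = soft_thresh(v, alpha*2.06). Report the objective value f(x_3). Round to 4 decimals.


FISTA on f(x) = 7*x^2 + 11*x + 2.06*|x|
L = 14, alpha = 0.046
Iteration 1: beta = 0.0, y = 2.6154 + 0.0*(2.6154 - 2.6154) = 2.6154
  grad(y) = 47.6156, v = y - alpha*grad = 0.4251
  prox(v) = soft_thresh(0.4251, 0.0948) = 0.3303
Iteration 2: beta = 0.3333, y = 0.3303 + 0.3333*(0.3303 - 2.6154) = -0.4314
  grad(y) = 4.9608, v = y - alpha*grad = -0.6596
  prox(v) = soft_thresh(-0.6596, 0.0948) = -0.5648
Iteration 3: beta = 0.5, y = -0.5648 + 0.5*(-0.5648 - 0.3303) = -1.0124
  grad(y) = -3.1732, v = y - alpha*grad = -0.8664
  prox(v) = soft_thresh(-0.8664, 0.0948) = -0.7716
f(x_3) = 7*(-0.7716)^2 + 11*(-0.7716) + 2.06*|-0.7716| = -2.7305


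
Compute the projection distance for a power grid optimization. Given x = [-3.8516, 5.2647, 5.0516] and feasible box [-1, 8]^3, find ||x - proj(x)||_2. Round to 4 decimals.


Project each component onto [-1, 8].
clip(-3.8516) = -1.0, clip(5.2647) = 5.2647, clip(5.0516) = 5.0516
Projection = [-1.0, 5.2647, 5.0516]
Squared diffs: [8.1316, 0.0, 0.0]
Distance = sqrt(8.1316) = 2.8516


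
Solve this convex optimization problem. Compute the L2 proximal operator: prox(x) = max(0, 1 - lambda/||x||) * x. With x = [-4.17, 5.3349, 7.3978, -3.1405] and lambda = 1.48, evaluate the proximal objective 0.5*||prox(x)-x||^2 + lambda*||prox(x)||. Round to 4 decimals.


Step 1: Compute ||x||.
||x|| = 10.5091
Step 2: Compute scaling factor.
scale = max(0, 1 - 1.48/10.5091) = 0.8592
Step 3: prox(x) = [-3.5827, 4.5836, 6.356, -2.6982]
||prox(x)|| = 9.0291
Step 4: Proximal objective.
0.5*||prox-x||^2 = 1.0952
lambda*||prox|| = 13.3631
Total = 14.4582


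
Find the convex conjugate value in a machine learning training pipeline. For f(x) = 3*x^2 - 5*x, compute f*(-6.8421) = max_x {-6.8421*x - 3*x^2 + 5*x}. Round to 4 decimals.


f*(y) = sup_x {y*x - a*x^2 - b*x} = sup_x {(y-b)*x - a*x^2}
FOC: (y - b) - 2a*x = 0 => x* = (y - b)/(2a)
x* = (-6.8421 + 5)/(2*3) = -0.307
f*(-6.8421) = (y-b)^2/(4a) = (-6.8421 + 5)^2/(4*3)
= 3.3933/12 = 0.2828


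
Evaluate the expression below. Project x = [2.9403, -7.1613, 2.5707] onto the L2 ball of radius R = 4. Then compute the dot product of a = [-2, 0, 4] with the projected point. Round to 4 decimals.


Step 1: Compute ||x|| (intermediates to 6 decimals).
||x|| = sqrt(2.9403^2 + (-7.1613)^2 + 2.5707^2) = 8.157088
Step 2: Project.
Since ||x|| > R, scale = R/||x|| = 4/8.157088 = 0.490371, proj(x) = scale * x
proj(x) = [1.441838, -3.511694, 1.260597]
Step 3: Dot product.
a^T * proj(x) = -2*1.441838 + 0*(-3.511694) + 4*1.260597 = 2.1587


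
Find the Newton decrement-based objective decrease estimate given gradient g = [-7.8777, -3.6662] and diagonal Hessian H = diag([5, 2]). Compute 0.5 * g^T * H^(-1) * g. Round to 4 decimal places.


Step 1: H is diagonal, so H^(-1) * g = [-1.5755, -1.8331].
Step 2: g^T H^(-1) g = sum_i g_i^2 / H_ii
  = (-7.8777)^2/5 + (-3.6662)^2/2
  = 12.4116 + 6.7205 = 19.1321
Step 3: Objective decrease = 0.5 * g^T H^(-1) g = 9.5661


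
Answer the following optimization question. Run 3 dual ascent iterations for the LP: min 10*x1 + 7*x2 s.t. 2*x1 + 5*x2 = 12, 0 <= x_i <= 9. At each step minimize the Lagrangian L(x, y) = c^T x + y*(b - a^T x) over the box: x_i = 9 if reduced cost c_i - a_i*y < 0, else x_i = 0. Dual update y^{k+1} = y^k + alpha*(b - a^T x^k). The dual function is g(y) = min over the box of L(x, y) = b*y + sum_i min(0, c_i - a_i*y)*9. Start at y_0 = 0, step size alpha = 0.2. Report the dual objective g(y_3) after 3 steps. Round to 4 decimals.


Dual ascent for LP: min 10*x1 + 7*x2, 2*x1 + 5*x2 = 12, 0 <= x_i <= 9
Step 1: y^k = 0.0, reduced costs: (10.0, 7.0)
  x^k = (0.0, 0.0), subgradient = b - a^T x = 12.0
  y^{k+1} = 0.0 + 0.2*12.0 = 2.4
Step 2: y^k = 2.4, reduced costs: (5.2, -5.0)
  x^k = (0.0, 9.0), subgradient = b - a^T x = -33.0
  y^{k+1} = 2.4 + 0.2*-33.0 = -4.2
Step 3: y^k = -4.2, reduced costs: (18.4, 28.0)
  x^k = (0.0, 0.0), subgradient = b - a^T x = 12.0
  y^{k+1} = -4.2 + 0.2*12.0 = -1.8
Dual objective at y_3 = -1.8: reduced costs (13.6, 16.0), box minimizer x = (0.0, 0.0)
g(y_3) = b*y + (c1 - a1*y)*x1 + (c2 - a2*y)*x2 = 12*(-1.8) + 13.6*0.0 + 16.0*0.0 = -21.6 + 0.0 + 0.0 = -21.6


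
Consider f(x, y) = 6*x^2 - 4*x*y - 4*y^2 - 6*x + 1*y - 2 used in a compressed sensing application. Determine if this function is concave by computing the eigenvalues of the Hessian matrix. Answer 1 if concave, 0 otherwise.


The Hessian of f(x,y) = 6*x^2 - 4*x*y - 4*y^2 - 6*x + 1*y - 2 is:
H = [[12, -4], [-4, -8]]
Trace = 12 - 8 = 4
Determinant = 12*-8 - (-4)^2 = -112
Discriminant = (4)^2 - 4*-112 = 464.0
Eigenvalues: lambda_1 = -8.7703, lambda_2 = 12.7703
The function is not concave.

0


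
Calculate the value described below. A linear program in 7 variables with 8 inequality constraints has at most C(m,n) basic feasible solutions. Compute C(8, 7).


Each vertex corresponds to some choice of n active constraints out of m, so the number of vertices is at most C(m, n) = m! / (n!(m-n)!).
m = 8, n = 7
Numerator: 8 * 7 * 6 * 5 * 4 * 3 * 2
Denominator: 7! = 5040
C(8, 7) = 8


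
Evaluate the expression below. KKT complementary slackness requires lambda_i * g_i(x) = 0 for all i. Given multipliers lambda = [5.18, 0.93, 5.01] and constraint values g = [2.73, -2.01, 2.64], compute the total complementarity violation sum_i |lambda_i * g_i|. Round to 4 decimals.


KKT complementary slackness check:
lambda_1 * g_1 = 5.18 * 2.73 = 14.1414
lambda_2 * g_2 = 0.93 * -2.01 = -1.8693
lambda_3 * g_3 = 5.01 * 2.64 = 13.2264
Total violation = 14.1414 + 1.8693 + 13.2264 = 29.2371


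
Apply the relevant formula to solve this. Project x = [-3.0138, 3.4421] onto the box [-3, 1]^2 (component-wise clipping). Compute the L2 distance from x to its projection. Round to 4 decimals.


Project each component onto [-3, 1].
clip(-3.0138) = -3.0, clip(3.4421) = 1.0
Projection = [-3.0, 1.0]
Squared diffs: [0.0002, 5.9639]
Distance = sqrt(5.9641) = 2.4421


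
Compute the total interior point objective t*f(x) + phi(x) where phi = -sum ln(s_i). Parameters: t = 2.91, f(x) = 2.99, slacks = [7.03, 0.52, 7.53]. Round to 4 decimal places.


Step 1: Compute log-barrier.
ln values: [1.9502, -0.6539, 2.0189]
phi = -(1.9502 - 0.6539 + 2.0189) = -3.3152
Step 2: Compute augmented objective.
t*f(x) = 2.91*2.99 = 8.7009
Total = 8.7009 - 3.3152 = 5.3857


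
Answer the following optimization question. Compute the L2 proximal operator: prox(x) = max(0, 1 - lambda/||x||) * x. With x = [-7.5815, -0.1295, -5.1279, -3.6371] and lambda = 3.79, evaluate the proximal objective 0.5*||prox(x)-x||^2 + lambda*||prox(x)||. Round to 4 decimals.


Step 1: Compute ||x||.
||x|| = 9.8499
Step 2: Compute scaling factor.
scale = max(0, 1 - 3.79/9.8499) = 0.6152
Step 3: prox(x) = [-4.6643, -0.0797, -3.1548, -2.2376]
||prox(x)|| = 6.0599
Step 4: Proximal objective.
0.5*||prox-x||^2 = 7.1821
lambda*||prox|| = 22.967
Total = 30.1489


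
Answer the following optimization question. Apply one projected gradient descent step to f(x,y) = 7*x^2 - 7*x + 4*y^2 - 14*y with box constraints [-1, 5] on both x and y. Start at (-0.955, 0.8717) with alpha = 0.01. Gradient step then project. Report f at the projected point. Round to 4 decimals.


Step 1: Compute gradient at (-0.955, 0.8717).
grad_x = 2*7*-0.955 - 7 = -20.37
grad_y = 2*4*0.8717 - 14 = -7.0264
Step 2: Gradient step.
x_raw = -0.955 - 0.01*-20.37 = -0.7513
y_raw = 0.8717 - 0.01*-7.0264 = 0.942
Step 3: Project onto [-1, 5].
x_proj = clip(-0.7513) = -0.7513
y_proj = clip(0.942) = 0.942
Step 4: Evaluate f.
f(-0.7513, 0.942) = -0.428


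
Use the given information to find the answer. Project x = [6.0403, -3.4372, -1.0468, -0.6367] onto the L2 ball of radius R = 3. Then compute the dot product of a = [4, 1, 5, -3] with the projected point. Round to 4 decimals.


Step 1: Compute ||x|| (intermediates to 6 decimals).
||x|| = sqrt(6.0403^2 + (-3.4372)^2 + (-1.0468)^2 + (-0.6367)^2) = 7.056964
Step 2: Project.
Since ||x|| > R, scale = R/||x|| = 3/7.056964 = 0.425112, proj(x) = scale * x
proj(x) = [2.567804, -1.461195, -0.445007, -0.270669]
Step 3: Dot product.
a^T * proj(x) = 4*2.567804 + 1*(-1.461195) + 5*(-0.445007) - 3*(-0.270669) = 7.397


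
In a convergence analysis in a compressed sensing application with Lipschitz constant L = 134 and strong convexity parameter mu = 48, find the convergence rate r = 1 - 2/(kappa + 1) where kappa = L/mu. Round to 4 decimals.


Step 1: Compute the condition number.
kappa = L/mu = 134/48 = 2.7917
Step 2: Compute the convergence rate.
r = 1 - 2/(kappa + 1) = 1 - 2*mu/(L + mu) = (L - mu)/(L + mu) = 86/182 = 0.4725


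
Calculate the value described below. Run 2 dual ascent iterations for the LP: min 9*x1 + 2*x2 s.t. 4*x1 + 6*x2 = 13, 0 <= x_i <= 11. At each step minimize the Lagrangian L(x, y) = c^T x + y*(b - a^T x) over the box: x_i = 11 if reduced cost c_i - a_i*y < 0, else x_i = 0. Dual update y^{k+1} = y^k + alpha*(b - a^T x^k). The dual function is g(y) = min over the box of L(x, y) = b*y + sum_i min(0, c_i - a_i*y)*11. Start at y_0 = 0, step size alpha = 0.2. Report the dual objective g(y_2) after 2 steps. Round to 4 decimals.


Dual ascent for LP: min 9*x1 + 2*x2, 4*x1 + 6*x2 = 13, 0 <= x_i <= 11
Step 1: y^k = 0.0, reduced costs: (9.0, 2.0)
  x^k = (0.0, 0.0), subgradient = b - a^T x = 13.0
  y^{k+1} = 0.0 + 0.2*13.0 = 2.6
Step 2: y^k = 2.6, reduced costs: (-1.4, -13.6)
  x^k = (11.0, 11.0), subgradient = b - a^T x = -97.0
  y^{k+1} = 2.6 + 0.2*-97.0 = -16.8
Dual objective at y_2 = -16.8: reduced costs (76.2, 102.8), box minimizer x = (0.0, 0.0)
g(y_2) = b*y + (c1 - a1*y)*x1 + (c2 - a2*y)*x2 = 13*(-16.8) + 76.2*0.0 + 102.8*0.0 = -218.4 + 0.0 + 0.0 = -218.4


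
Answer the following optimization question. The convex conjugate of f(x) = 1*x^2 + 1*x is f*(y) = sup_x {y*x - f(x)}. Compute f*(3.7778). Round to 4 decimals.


f*(y) = sup_x {y*x - a*x^2 - b*x} = sup_x {(y-b)*x - a*x^2}
FOC: (y - b) - 2a*x = 0 => x* = (y - b)/(2a)
x* = (3.7778 - 1)/(2*1) = 1.3889
f*(3.7778) = (y-b)^2/(4a) = (3.7778 - 1)^2/(4*1)
= 7.7162/4 = 1.929


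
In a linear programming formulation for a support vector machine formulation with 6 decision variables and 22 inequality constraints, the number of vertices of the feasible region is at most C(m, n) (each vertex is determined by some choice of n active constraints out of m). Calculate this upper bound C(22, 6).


Each vertex corresponds to some choice of n active constraints out of m, so the number of vertices is at most C(m, n) = m! / (n!(m-n)!).
m = 22, n = 6
Numerator: 22 * 21 * 20 * 19 * 18 * 17
Denominator: 6! = 720
C(22, 6) = 74613


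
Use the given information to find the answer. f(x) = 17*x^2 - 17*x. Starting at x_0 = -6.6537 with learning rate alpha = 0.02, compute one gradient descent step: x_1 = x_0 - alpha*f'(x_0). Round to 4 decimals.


We compute the gradient at x_0 and apply the update.
f'(x) = 34*x - 17
f'(-6.6537) = 34*-6.6537 - 17 = -243.2258
x_1 = -6.6537 - 0.02*-243.2258 = -1.7892


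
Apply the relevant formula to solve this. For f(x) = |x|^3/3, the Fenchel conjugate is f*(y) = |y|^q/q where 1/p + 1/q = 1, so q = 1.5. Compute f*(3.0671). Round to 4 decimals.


The conjugate exponent q satisfies 1/p + 1/q = 1.
p = 3, so q = 3/(3 - 1) = 1.5
|y|^q = 3.0671^1.5 = 5.3715
f*(3.0671) = 5.3715 / 1.5 = 3.581


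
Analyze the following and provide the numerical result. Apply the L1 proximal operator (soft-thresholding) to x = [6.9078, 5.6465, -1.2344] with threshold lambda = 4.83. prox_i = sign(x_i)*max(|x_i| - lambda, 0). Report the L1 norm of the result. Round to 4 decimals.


Soft-thresholding with lambda = 4.83:
prox(6.9078) = sign(6.9078)*max(|6.9078| - 4.83, 0) = 2.0778
prox(5.6465) = sign(5.6465)*max(|5.6465| - 4.83, 0) = 0.8165
prox(-1.2344) = sign(-1.2344)*max(|-1.2344| - 4.83, 0) = 0.0
prox(x) = [2.0778, 0.8165, 0.0]
||prox(x)||_1 = 2.0778 + 0.8165 + 0.0 = 2.8943


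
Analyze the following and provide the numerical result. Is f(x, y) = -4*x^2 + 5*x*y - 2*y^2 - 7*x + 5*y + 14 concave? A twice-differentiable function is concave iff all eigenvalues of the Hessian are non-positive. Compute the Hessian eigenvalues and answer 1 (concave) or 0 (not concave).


The Hessian of f(x,y) = -4*x^2 + 5*x*y - 2*y^2 - 7*x + 5*y + 14 is:
H = [[-8, 5], [5, -4]]
Trace = -8 - 4 = -12
Determinant = -8*-4 - (5)^2 = 7
Discriminant = (-12)^2 - 4*7 = 116.0
Eigenvalues: lambda_1 = -11.3852, lambda_2 = -0.6148
The function is concave.

1


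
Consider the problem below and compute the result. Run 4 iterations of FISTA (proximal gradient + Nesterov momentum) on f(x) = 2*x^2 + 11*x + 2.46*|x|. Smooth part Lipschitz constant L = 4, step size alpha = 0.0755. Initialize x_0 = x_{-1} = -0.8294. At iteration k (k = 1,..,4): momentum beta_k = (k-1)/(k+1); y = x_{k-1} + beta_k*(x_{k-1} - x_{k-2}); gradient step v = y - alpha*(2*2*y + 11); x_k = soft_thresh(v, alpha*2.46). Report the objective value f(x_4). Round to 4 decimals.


FISTA on f(x) = 2*x^2 + 11*x + 2.46*|x|
L = 4, alpha = 0.0755
Iteration 1: beta = 0.0, y = -0.8294 + 0.0*(-0.8294 + 0.8294) = -0.8294
  grad(y) = 7.6824, v = y - alpha*grad = -1.4094
  prox(v) = soft_thresh(-1.4094, 0.1857) = -1.2237
Iteration 2: beta = 0.3333, y = -1.2237 + 0.3333*(-1.2237 + 0.8294) = -1.3551
  grad(y) = 5.5795, v = y - alpha*grad = -1.7764
  prox(v) = soft_thresh(-1.7764, 0.1857) = -1.5906
Iteration 3: beta = 0.5, y = -1.5906 + 0.5*(-1.5906 + 1.2237) = -1.7741
  grad(y) = 3.9035, v = y - alpha*grad = -2.0688
  prox(v) = soft_thresh(-2.0688, 0.1857) = -1.8831
Iteration 4: beta = 0.6, y = -1.8831 + 0.6*(-1.8831 + 1.5906) = -2.0586
  grad(y) = 2.7657, v = y - alpha*grad = -2.2674
  prox(v) = soft_thresh(-2.2674, 0.1857) = -2.0817
f(x_4) = 2*(-2.0817)^2 + 11*(-2.0817) + 2.46*|-2.0817| = -9.1108


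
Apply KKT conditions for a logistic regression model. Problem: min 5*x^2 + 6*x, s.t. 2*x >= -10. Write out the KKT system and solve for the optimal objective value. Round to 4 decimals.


Step 1: Try lambda = 0 (constraint inactive).
Stationarity: 2*5*x + 6 = 0
x* = -6/(2*5) = -0.6
Check constraint: 2*-0.6 = -1.2 >= -10 -- satisfied.
Step 2: Compute optimal value.
f(x*) = 5*(-0.6)^2 + 6*(-0.6) = -1.8


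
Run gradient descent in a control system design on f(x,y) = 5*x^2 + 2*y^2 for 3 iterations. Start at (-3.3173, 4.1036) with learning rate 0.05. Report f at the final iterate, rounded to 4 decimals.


Gradient descent on f(x,y) = 5*x^2 + 2*y^2.
Starting point: (-3.3173, 4.1036), alpha = 0.05
Step 1: grad_x = 2*5*-3.3173 = -33.173, grad_y = 2*2*4.1036 = 16.4144
  x_1 = -3.3173 - 0.05*-33.173 = -1.6587
  y_1 = 4.1036 - 0.05*16.4144 = 3.2829
Step 2: grad_x = 2*5*-1.6587 = -16.5865, grad_y = 2*2*3.2829 = 13.1315
  x_2 = -1.6587 - 0.05*-16.5865 = -0.8293
  y_2 = 3.2829 - 0.05*13.1315 = 2.6263
Step 3: grad_x = 2*5*-0.8293 = -8.2933, grad_y = 2*2*2.6263 = 10.5052
  x_3 = -0.8293 - 0.05*-8.2933 = -0.4147
  y_3 = 2.6263 - 0.05*10.5052 = 2.101
f(-0.4147, 2.101) = 5*(-0.4147)^2 + 2*2.101^2 = 9.6885


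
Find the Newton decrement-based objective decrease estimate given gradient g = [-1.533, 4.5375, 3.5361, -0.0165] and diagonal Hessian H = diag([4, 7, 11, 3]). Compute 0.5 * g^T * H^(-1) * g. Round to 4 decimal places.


Step 1: H is diagonal, so H^(-1) * g = [-0.3833, 0.6482, 0.3215, -0.0055].
Step 2: g^T H^(-1) g = sum_i g_i^2 / H_ii
  = (-1.533)^2/4 + (4.5375)^2/7 + (3.5361)^2/11 + (-0.0165)^2/3
  = 0.5875 + 2.9413 + 1.1367 + 0.0001 = 4.6656
Step 3: Objective decrease = 0.5 * g^T H^(-1) g = 2.3328


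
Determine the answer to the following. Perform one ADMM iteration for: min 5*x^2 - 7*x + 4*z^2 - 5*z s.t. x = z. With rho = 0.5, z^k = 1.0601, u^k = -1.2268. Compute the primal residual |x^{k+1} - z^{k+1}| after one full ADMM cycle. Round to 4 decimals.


ADMM iteration with rho = 0.5, z^k = 1.0601, u^k = -1.2268
Step 1: x-update.
Minimize 5*x^2 - 7*x + (0.5/2)*(x - 1.0601 - 1.2268)^2
FOC: (2*5 + 0.5)*x = 7 + 0.5*(1.0601 + 1.2268)
x^{k+1} = 0.7756
Step 2: z-update.
Minimize 4*z^2 - 5*z + (0.5/2)*(0.7756 - z - 1.2268)^2
FOC: (2*4 + 0.5)*z = 5 + 0.5*(0.7756 - 1.2268)
z^{k+1} = 0.5617
Step 3: u-update.
u^{k+1} = -1.2268 + 0.7756 - 0.5617 = -1.0129
Step 4: Primal residual = |0.7756 - 0.5617| = 0.2139


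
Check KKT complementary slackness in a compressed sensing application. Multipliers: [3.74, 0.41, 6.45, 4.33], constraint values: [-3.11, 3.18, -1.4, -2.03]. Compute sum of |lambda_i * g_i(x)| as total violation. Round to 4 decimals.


KKT complementary slackness check:
lambda_1 * g_1 = 3.74 * -3.11 = -11.6314
lambda_2 * g_2 = 0.41 * 3.18 = 1.3038
lambda_3 * g_3 = 6.45 * -1.4 = -9.03
lambda_4 * g_4 = 4.33 * -2.03 = -8.7899
Total violation = 11.6314 + 1.3038 + 9.03 + 8.7899 = 30.7551


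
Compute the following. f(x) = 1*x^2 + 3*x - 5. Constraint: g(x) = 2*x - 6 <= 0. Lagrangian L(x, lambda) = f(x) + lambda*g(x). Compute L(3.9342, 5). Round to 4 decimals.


Step 1: Evaluate f(x).
f(3.9342) = 1*3.9342^2 + 3*3.9342 - 5 = 22.2805
Step 2: Evaluate g(x).
g(3.9342) = 2*3.9342 - 6 = 1.8684
Step 3: Compute Lagrangian.
L = 22.2805 + 5*1.8684 = 31.6225


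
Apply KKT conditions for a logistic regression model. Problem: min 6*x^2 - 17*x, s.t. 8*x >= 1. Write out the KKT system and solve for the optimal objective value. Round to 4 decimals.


Step 1: Try lambda = 0 (constraint inactive).
Stationarity: 2*6*x - 17 = 0
x* = 17/(2*6) = 17/12 = 1.4167 (rounded; the exact value 17/12 is used below)
Check constraint: 8*1.4167 = 11.3336 >= 1 -- satisfied.
Step 2: Compute optimal value.
f(x*) = 6*(17/12)^2 - 17*(17/12) = -12.0417


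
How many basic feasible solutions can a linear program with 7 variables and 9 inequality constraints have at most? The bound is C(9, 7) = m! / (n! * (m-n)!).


Each vertex corresponds to some choice of n active constraints out of m, so the number of vertices is at most C(m, n) = m! / (n!(m-n)!).
m = 9, n = 7
Numerator: 9 * 8 * 7 * 6 * 5 * 4 * 3
Denominator: 7! = 5040
C(9, 7) = 36


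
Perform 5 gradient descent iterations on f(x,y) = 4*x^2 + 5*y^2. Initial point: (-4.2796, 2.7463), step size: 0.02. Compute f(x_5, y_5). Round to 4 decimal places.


Gradient descent on f(x,y) = 4*x^2 + 5*y^2.
Starting point: (-4.2796, 2.7463), alpha = 0.02
Step 1: grad_x = 2*4*-4.2796 = -34.2368, grad_y = 2*5*2.7463 = 27.463
  x_1 = -4.2796 - 0.02*-34.2368 = -3.5949
  y_1 = 2.7463 - 0.02*27.463 = 2.197
Step 2: grad_x = 2*4*-3.5949 = -28.7589, grad_y = 2*5*2.197 = 21.9704
  x_2 = -3.5949 - 0.02*-28.7589 = -3.0197
  y_2 = 2.197 - 0.02*21.9704 = 1.7576
Step 3: grad_x = 2*4*-3.0197 = -24.1575, grad_y = 2*5*1.7576 = 17.5763
  x_3 = -3.0197 - 0.02*-24.1575 = -2.5365
  y_3 = 1.7576 - 0.02*17.5763 = 1.4061
Step 4: grad_x = 2*4*-2.5365 = -20.2923, grad_y = 2*5*1.4061 = 14.0611
  x_4 = -2.5365 - 0.02*-20.2923 = -2.1307
  y_4 = 1.4061 - 0.02*14.0611 = 1.1249
Step 5: grad_x = 2*4*-2.1307 = -17.0455, grad_y = 2*5*1.1249 = 11.2488
  x_5 = -2.1307 - 0.02*-17.0455 = -1.7898
  y_5 = 1.1249 - 0.02*11.2488 = 0.8999
f(-1.7898, 0.8999) = 4*(-1.7898)^2 + 5*0.8999^2 = 16.8624


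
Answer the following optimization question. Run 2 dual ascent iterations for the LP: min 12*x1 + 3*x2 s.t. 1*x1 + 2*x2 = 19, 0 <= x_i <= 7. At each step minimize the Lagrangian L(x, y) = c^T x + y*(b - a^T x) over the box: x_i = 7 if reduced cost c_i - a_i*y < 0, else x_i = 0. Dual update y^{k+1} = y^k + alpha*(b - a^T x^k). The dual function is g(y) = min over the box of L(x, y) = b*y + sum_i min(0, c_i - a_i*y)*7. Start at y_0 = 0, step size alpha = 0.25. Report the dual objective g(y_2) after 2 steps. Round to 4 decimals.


Dual ascent for LP: min 12*x1 + 3*x2, 1*x1 + 2*x2 = 19, 0 <= x_i <= 7
Step 1: y^k = 0.0, reduced costs: (12.0, 3.0)
  x^k = (0.0, 0.0), subgradient = b - a^T x = 19.0
  y^{k+1} = 0.0 + 0.25*19.0 = 4.75
Step 2: y^k = 4.75, reduced costs: (7.25, -6.5)
  x^k = (0.0, 7.0), subgradient = b - a^T x = 5.0
  y^{k+1} = 4.75 + 0.25*5.0 = 6.0
Dual objective at y_2 = 6.0: reduced costs (6.0, -9.0), box minimizer x = (0.0, 7.0)
g(y_2) = b*y + (c1 - a1*y)*x1 + (c2 - a2*y)*x2 = 19*6.0 + 6.0*0.0 + (-9.0)*7.0 = 114.0 + 0.0 - 63.0 = 51.0


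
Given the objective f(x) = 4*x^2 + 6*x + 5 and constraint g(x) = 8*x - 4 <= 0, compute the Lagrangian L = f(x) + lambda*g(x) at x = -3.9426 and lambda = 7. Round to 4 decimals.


Step 1: Evaluate f(x).
f(-3.9426) = 4*(-3.9426)^2 + 6*(-3.9426) + 5 = 43.5208
Step 2: Evaluate g(x).
g(-3.9426) = 8*-3.9426 - 4 = -35.5408
Step 3: Compute Lagrangian.
L = 43.5208 + 7*-35.5408 = -205.2648


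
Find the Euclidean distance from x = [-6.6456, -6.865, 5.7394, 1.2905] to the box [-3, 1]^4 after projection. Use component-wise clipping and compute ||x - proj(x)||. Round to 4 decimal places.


Project each component onto [-3, 1].
clip(-6.6456) = -3.0, clip(-6.865) = -3.0, clip(5.7394) = 1.0, clip(1.2905) = 1.0
Projection = [-3.0, -3.0, 1.0, 1.0]
Squared diffs: [13.2904, 14.9382, 22.4619, 0.0844]
Distance = sqrt(50.7749) = 7.1257


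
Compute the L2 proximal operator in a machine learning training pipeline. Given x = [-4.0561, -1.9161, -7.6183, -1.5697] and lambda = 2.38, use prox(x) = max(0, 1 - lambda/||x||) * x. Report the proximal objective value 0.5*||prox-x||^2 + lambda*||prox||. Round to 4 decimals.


Step 1: Compute ||x||.
||x|| = 8.9792
Step 2: Compute scaling factor.
scale = max(0, 1 - 2.38/8.9792) = 0.7349
Step 3: prox(x) = [-2.981, -1.4082, -5.599, -1.1536]
||prox(x)|| = 6.5992
Step 4: Proximal objective.
0.5*||prox-x||^2 = 2.8322
lambda*||prox|| = 15.7061
Total = 18.5383


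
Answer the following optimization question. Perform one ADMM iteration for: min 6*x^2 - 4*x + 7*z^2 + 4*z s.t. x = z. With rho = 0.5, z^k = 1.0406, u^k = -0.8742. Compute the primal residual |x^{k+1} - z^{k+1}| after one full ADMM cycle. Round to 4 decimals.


ADMM iteration with rho = 0.5, z^k = 1.0406, u^k = -0.8742
Step 1: x-update.
Minimize 6*x^2 - 4*x + (0.5/2)*(x - 1.0406 - 0.8742)^2
FOC: (2*6 + 0.5)*x = 4 + 0.5*(1.0406 + 0.8742)
x^{k+1} = 0.3966
Step 2: z-update.
Minimize 7*z^2 + 4*z + (0.5/2)*(0.3966 - z - 0.8742)^2
FOC: (2*7 + 0.5)*z = -4 + 0.5*(0.3966 - 0.8742)
z^{k+1} = -0.2923
Step 3: u-update.
u^{k+1} = -0.8742 + 0.3966 + 0.2923 = -0.1853
Step 4: Primal residual = |0.3966 + 0.2923| = 0.6889


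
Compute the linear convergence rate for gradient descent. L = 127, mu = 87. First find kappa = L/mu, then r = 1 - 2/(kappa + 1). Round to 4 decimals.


Step 1: Compute the condition number.
kappa = L/mu = 127/87 = 1.4598
Step 2: Compute the convergence rate.
r = 1 - 2/(kappa + 1) = 1 - 2*mu/(L + mu) = (L - mu)/(L + mu) = 40/214 = 0.1869


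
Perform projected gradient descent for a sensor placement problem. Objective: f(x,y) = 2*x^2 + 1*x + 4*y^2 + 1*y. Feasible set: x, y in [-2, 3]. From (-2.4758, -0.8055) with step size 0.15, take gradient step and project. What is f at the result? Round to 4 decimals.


Step 1: Compute gradient at (-2.4758, -0.8055).
grad_x = 2*2*-2.4758 + 1 = -8.9032
grad_y = 2*4*-0.8055 + 1 = -5.444
Step 2: Gradient step.
x_raw = -2.4758 - 0.15*-8.9032 = -1.1403
y_raw = -0.8055 - 0.15*-5.444 = 0.0111
Step 3: Project onto [-2, 3].
x_proj = clip(-1.1403) = -1.1403
y_proj = clip(0.0111) = 0.0111
Step 4: Evaluate f.
f(-1.1403, 0.0111) = 1.4719


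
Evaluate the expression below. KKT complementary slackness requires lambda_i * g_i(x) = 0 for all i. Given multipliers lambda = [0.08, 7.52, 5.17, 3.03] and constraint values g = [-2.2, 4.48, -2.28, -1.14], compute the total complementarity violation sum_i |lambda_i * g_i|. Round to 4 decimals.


KKT complementary slackness check:
lambda_1 * g_1 = 0.08 * -2.2 = -0.176
lambda_2 * g_2 = 7.52 * 4.48 = 33.6896
lambda_3 * g_3 = 5.17 * -2.28 = -11.7876
lambda_4 * g_4 = 3.03 * -1.14 = -3.4542
Total violation = 0.176 + 33.6896 + 11.7876 + 3.4542 = 49.1074


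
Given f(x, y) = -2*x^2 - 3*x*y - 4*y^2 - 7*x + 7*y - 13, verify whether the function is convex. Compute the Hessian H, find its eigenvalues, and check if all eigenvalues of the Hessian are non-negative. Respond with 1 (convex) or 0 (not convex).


The Hessian of f(x,y) = -2*x^2 - 3*x*y - 4*y^2 - 7*x + 7*y - 13 is:
H = [[-4, -3], [-3, -8]]
Trace = -4 - 8 = -12
Determinant = -4*-8 - (-3)^2 = 23
Discriminant = (-12)^2 - 4*23 = 52.0
Eigenvalues: lambda_1 = -9.6056, lambda_2 = -2.3944
The function is not convex.

0


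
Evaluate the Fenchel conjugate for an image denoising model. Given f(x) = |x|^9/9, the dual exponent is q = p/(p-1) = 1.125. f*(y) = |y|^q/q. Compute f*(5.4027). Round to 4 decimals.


The conjugate exponent q satisfies 1/p + 1/q = 1.
p = 9, so q = 9/(9 - 1) = 1.125
|y|^q = 5.4027^1.125 = 6.6709
f*(5.4027) = 6.6709 / 1.125 = 5.9297


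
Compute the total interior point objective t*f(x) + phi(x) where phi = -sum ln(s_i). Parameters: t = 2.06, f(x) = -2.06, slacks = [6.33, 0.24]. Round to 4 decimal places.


Step 1: Compute log-barrier.
ln values: [1.8453, -1.4271]
phi = -(1.8453 - 1.4271) = -0.4182
Step 2: Compute augmented objective.
t*f(x) = 2.06*-2.06 = -4.2436
Total = -4.2436 - 0.4182 = -4.6618


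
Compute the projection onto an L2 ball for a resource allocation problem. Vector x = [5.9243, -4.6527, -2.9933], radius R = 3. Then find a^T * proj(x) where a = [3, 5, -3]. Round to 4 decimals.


Step 1: Compute ||x|| (intermediates to 6 decimals).
||x|| = sqrt(5.9243^2 + (-4.6527)^2 + (-2.9933)^2) = 8.105849
Step 2: Project.
Since ||x|| > R, scale = R/||x|| = 3/8.105849 = 0.370103, proj(x) = scale * x
proj(x) = [2.192601, -1.721978, -1.107829]
Step 3: Dot product.
a^T * proj(x) = 3*2.192601 + 5*(-1.721978) - 3*(-1.107829) = 1.2914


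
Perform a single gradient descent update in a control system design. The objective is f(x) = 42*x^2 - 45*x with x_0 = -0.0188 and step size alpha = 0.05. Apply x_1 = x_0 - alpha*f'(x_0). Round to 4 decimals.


We compute the gradient at x_0 and apply the update.
f'(x) = 84*x - 45
f'(-0.0188) = 84*-0.0188 - 45 = -46.5792
x_1 = -0.0188 - 0.05*-46.5792 = 2.3102


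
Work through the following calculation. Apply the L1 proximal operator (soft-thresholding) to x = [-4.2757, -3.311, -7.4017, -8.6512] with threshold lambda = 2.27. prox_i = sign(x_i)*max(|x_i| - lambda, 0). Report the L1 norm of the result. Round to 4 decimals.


Soft-thresholding with lambda = 2.27:
prox(-4.2757) = sign(-4.2757)*max(|-4.2757| - 2.27, 0) = -2.0057
prox(-3.311) = sign(-3.311)*max(|-3.311| - 2.27, 0) = -1.041
prox(-7.4017) = sign(-7.4017)*max(|-7.4017| - 2.27, 0) = -5.1317
prox(-8.6512) = sign(-8.6512)*max(|-8.6512| - 2.27, 0) = -6.3812
prox(x) = [-2.0057, -1.041, -5.1317, -6.3812]
||prox(x)||_1 = 2.0057 + 1.041 + 5.1317 + 6.3812 = 14.5596


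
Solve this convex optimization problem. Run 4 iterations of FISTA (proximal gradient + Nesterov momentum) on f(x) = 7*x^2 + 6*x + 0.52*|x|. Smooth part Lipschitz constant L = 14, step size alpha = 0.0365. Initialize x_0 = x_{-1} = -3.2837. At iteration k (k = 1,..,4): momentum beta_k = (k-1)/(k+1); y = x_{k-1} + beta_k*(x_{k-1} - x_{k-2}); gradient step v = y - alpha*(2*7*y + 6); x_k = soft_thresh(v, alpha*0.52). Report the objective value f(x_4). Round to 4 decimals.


FISTA on f(x) = 7*x^2 + 6*x + 0.52*|x|
L = 14, alpha = 0.0365
Iteration 1: beta = 0.0, y = -3.2837 + 0.0*(-3.2837 + 3.2837) = -3.2837
  grad(y) = -39.9718, v = y - alpha*grad = -1.8247
  prox(v) = soft_thresh(-1.8247, 0.019) = -1.8057
Iteration 2: beta = 0.3333, y = -1.8057 + 0.3333*(-1.8057 + 3.2837) = -1.3131
  grad(y) = -12.3834, v = y - alpha*grad = -0.8611
  prox(v) = soft_thresh(-0.8611, 0.019) = -0.8421
Iteration 3: beta = 0.5, y = -0.8421 + 0.5*(-0.8421 + 1.8057) = -0.3603
  grad(y) = 0.9556, v = y - alpha*grad = -0.3952
  prox(v) = soft_thresh(-0.3952, 0.019) = -0.3762
Iteration 4: beta = 0.6, y = -0.3762 + 0.6*(-0.3762 + 0.8421) = -0.0967
  grad(y) = 4.6467, v = y - alpha*grad = -0.2663
  prox(v) = soft_thresh(-0.2663, 0.019) = -0.2473
f(x_4) = 7*(-0.2473)^2 + 6*(-0.2473) + 0.52*|-0.2473| = -0.9271
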